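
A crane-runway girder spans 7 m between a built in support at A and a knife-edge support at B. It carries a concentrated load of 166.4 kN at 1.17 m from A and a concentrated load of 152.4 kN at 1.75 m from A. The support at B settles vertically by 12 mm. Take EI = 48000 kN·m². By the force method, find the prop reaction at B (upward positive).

R_B = 14.64 kN

Take the reaction at B as the redundant and release it; the primary structure is a cantilever fixed at A.
Primary-structure tip deflection at B by superposition:
  point load 166.4 at a = 1.17: Pa²(3L − a)/(6EI) = 752.8/EI
  point load 152.4 at a = 1.75: Pa²(3L − a)/(6EI) = 1497/EI
  δ_0 = 2250/EI
Tip deflection under a unit load at B: L³/(3EI) = 114.3/EI.
With EI = 48000 kN·m²: δ_0 = 0.04688 m and δ_{BB} = 0.002382 m/kN.
Compatibility — the beam at B must follow the support down by 0.012 m: δ_0 − R_B·δ_{BB} = 0.012, so R_B = (0.04688 − 0.012)/0.002382 = 14.64 kN.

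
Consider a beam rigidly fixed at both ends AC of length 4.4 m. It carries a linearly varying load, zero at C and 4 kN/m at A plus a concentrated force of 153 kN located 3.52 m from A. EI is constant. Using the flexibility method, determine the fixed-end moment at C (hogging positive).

Release both end moments; the primary structure is a simply-supported span AC with redundants M_A and M_C.
Simple-span end rotations at A and C under the given loads:
  at A: triangular load, peak 4: w₀L³/(45EI) = 7.572/EI
  at C: triangular load, peak 4: 7w₀L³/(360EI) = 6.625/EI
  at A: point load 153 at a = 3.52: Pab(L + b)/(6LEI) = 94.79/EI
  at C: point load 153 at a = 3.52: Pab(L + a)/(6LEI) = 142.2/EI
  θ_A0 = 102.4/EI,  θ_C0 = 148.8/EI
Flexibility coefficients: a unit moment at one end gives L/(3EI) there and L/(6EI) at the far end, so f₁₁ = f₂₂ = 1.467/EI and f₁₂ = f₂₁ = 0.7333/EI.
Compatibility — zero rotation at each built-in end:
  1.467 M_A + 0.7333 M_C = 102.4
  0.7333 M_A + 1.467 M_C = 148.8
Solving the pair gives M_A = 25.41 kN·m and M_C = 88.75 kN·m (hogging).

M_C = 88.75 kN·m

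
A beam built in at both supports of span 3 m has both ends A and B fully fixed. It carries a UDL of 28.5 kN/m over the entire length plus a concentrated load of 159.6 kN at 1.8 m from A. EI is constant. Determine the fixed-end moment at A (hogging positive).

M_A = 67.34 kN·m

Release both end moments; the primary structure is a simply-supported span AB with redundants M_A and M_B.
End rotations of the released simple span under the applied load (×1/EI):
  at A: UDL 28.5: wL³/(24EI) = 32.06/EI
  at B: UDL 28.5: wL³/(24EI) = 32.06/EI
  at A: point load 159.6 at a = 1.8: Pab(L + b)/(6LEI) = 80.44/EI
  at B: point load 159.6 at a = 1.8: Pab(L + a)/(6LEI) = 91.93/EI
  θ_A0 = 112.5/EI,  θ_B0 = 124/EI
Flexibility coefficients: a unit moment at one end gives L/(3EI) there and L/(6EI) at the far end, so f₁₁ = f₂₂ = 1/EI and f₁₂ = f₂₁ = 0.5/EI.
Compatibility — zero rotation at each built-in end:
  1 M_A + 0.5 M_B = 112.5
  0.5 M_A + 1 M_B = 124
Solving the pair gives M_A = 67.34 kN·m and M_B = 90.32 kN·m (hogging).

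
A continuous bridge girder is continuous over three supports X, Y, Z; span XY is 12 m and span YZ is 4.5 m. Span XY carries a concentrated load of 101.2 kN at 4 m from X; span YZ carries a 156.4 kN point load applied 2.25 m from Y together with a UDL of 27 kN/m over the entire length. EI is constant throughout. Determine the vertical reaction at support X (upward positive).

R_X = 52.01 kN

Insert a hinge at Y; M_Y is the redundant, and each span becomes simply supported.
End slopes at the hinge Y, treating each span as simply supported:
  span XY: point load 101.2 at a = 4: Pab(L + a)/(6LEI) = 719.6/EI
  span YZ: point load 156.4 at a = 2.25: Pab(L + b)/(6LEI) = 197.9/EI
  span YZ: UDL 27: wL³/(24EI) = 102.5/EI
  relative rotation θ_0 = (719.6 + 300.5)/EI = 1020/EI
A unit hogging moment at Y produces rotation L₁/(3EI) + L₂/(3EI) = 5.5/EI.
Slope continuity at Y: θ_0 = M_Y·5.5/EI, so M_Y = 1020/5.5 = 185.5 kN·m (hogging).
Span XY, ΣM about X with M_Y applied at Y: R_Y^{XY}·12 = 404.8 + 185.5, so R_Y^{XY} = 49.19 kN and R_X = 101.2 − 49.19 = 52.01 kN.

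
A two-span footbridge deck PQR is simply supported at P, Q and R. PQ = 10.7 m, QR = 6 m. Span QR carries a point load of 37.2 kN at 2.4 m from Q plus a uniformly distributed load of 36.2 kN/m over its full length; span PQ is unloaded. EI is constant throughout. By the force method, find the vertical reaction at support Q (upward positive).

R_Q = 150.1 kN

Insert a hinge at Q; M_Q is the redundant, and each span becomes simply supported.
End slopes at the hinge Q, treating each span as simply supported:
  span QR: point load 37.2 at a = 2.4: Pab(L + b)/(6LEI) = 85.71/EI
  span QR: UDL 36.2: wL³/(24EI) = 325.8/EI
  relative rotation θ_0 = (0 + 411.5)/EI = 411.5/EI
A unit hogging moment at Q produces rotation L₁/(3EI) + L₂/(3EI) = 5.567/EI.
Compatibility: M_Q·(L₁+L₂)/(3EI) = θ_0, giving M_Q = 73.92 kN·m (hogging).
Span PQ, ΣM about P with M_Q applied at Q: R_Q^{PQ}·10.7 = 0 + 73.92, so R_Q^{PQ} = 6.909 kN and R_P = 0 − 6.909 = -6.909 kN.
Span QR, ΣM about R: R_Q^{QR}·6 = 785.5 + 73.92, so R_Q^{QR} = 143.2 kN and R_R = 254.4 − 143.2 = 111.2 kN.
R_Q = 6.909 + 143.2 = 150.1 kN.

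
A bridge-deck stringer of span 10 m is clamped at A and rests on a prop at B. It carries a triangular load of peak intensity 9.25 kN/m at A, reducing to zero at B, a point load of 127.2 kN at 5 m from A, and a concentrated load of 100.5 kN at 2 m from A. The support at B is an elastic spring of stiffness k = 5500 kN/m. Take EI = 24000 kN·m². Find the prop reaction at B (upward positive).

R_B = 53.92 kN

Release the roller at B. Primary structure: cantilever fixed at A.
Primary-structure tip deflection at B by superposition:
  triangular load, peak 9.25 at the fixed end: w₀L⁴/(30EI) = 3083/EI
  point load 127.2 at a = 5: Pa²(3L − a)/(6EI) = 13250/EI
  point load 100.5 at a = 2: Pa²(3L − a)/(6EI) = 1876/EI
  δ_0 = 18209/EI
Flexibility coefficient — unit upward force at B: δ_{BB} = L³/(3EI) = 333.3/EI.
With EI = 24000 kN·m²: δ_0 = 0.75872 m and δ_{BB} = 0.013889 m/kN.
Compatibility — the spring shortens by R_B/k under the reaction it provides: δ_0 − R_B·δ_{BB} = R_B/k. With 1/k = 0.000182 m/kN, R_B = δ_0 / (δ_{BB} + 1/k) = 0.75872 / (0.013889 + 0.000182) = 53.92 kN.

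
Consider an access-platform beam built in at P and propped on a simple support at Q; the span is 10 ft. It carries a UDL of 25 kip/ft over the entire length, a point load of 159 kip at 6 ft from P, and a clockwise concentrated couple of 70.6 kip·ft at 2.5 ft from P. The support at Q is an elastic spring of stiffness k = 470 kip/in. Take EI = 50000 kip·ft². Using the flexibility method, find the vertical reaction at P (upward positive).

R_P = 246.3 kip

Remove the prop at Q; the released (primary) structure is a cantilever built in at P.
Primary-structure tip deflection at Q by superposition:
  UDL 25: wL⁴/(8EI) = 31250/EI
  point load 159 at a = 6: Pa²(3L − a)/(6EI) = 22896/EI
  clockwise couple 70.6 at a = 2.5: M₀a(2L − a)/(2EI) = 1544/EI
  δ_0 = 55690/EI
Flexibility coefficient — unit upward force at Q: δ_{QQ} = L³/(3EI) = 333.3/EI.
With EI = 50000 kip·ft²: δ_0 = 1.1138 ft and δ_{QQ} = 0.006667 ft/kip.
Compatibility — the spring shortens by R_Q/k under the reaction it provides: δ_0 − R_Q·δ_{QQ} = R_Q/k. With 1/k = 1/(470×12) ft/kip = 0.000177 ft/kip, R_Q = δ_0 / (δ_{QQ} + 1/k) = 1.1138 / (0.006667 + 0.000177) = 162.7 kip.
Vertical equilibrium: R_P = ΣP − R_Q = 409 − 162.7 = 246.3 kip.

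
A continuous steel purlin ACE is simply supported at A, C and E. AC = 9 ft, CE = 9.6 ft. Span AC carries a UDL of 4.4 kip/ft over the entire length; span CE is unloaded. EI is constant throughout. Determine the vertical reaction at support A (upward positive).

R_A = 17.4 kip

Insert a hinge at C; M_C is the redundant, and each span becomes simply supported.
Discontinuity in slope at C on the released structure — sum the simple-span end rotations:
  span AC: UDL 4.4: wL³/(24EI) = 133.7/EI
  relative rotation θ_0 = (133.7 + 0)/EI = 133.7/EI
A unit hogging moment at C produces rotation L₁/(3EI) + L₂/(3EI) = 6.2/EI.
Compatibility: M_C·(L₁+L₂)/(3EI) = θ_0, giving M_C = 21.56 kip·ft (hogging).
Span AC, ΣM about A with M_C applied at C: R_C^{AC}·9 = 178.2 + 21.56, so R_C^{AC} = 22.2 kip and R_A = 39.6 − 22.2 = 17.4 kip.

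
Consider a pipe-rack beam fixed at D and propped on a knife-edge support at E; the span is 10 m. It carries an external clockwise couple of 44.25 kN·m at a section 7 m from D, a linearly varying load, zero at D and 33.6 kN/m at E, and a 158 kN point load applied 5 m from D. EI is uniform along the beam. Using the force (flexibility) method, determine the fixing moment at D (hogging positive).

Take the reaction at E as the redundant and release it; the primary structure is a cantilever fixed at D.
Free-end deflection of the primary structure under the applied loading (downward +):
  clockwise couple 44.25 at a = 7: M₀a(2L − a)/(2EI) = 2013/EI
  triangular load, peak 33.6 at the free end: 11w₀L⁴/(120EI) = 30800/EI
  point load 158 at a = 5: Pa²(3L − a)/(6EI) = 16458/EI
  δ_0 = 49272/EI
Tip deflection under a unit load at E: L³/(3EI) = 333.3/EI.
Compatibility at E: δ_0 − R_E·δ_{EE} = 0, so R_E = 49272/333.3 = 147.8 kN.
Moment equilibrium about D: M_D = Σ(load moments about D) − R_E·L = 1954 − 147.8×10 = 476.1 kN·m.

M_D = 476.1 kN·m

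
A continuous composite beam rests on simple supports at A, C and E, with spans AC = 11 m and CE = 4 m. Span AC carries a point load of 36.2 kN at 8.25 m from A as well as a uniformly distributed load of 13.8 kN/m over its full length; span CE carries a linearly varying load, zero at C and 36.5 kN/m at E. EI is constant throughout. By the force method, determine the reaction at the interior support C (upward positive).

R_C = 199 kN

Take M_C as the redundant. Released structure: two simple spans AC and CE with a hinge at C.
Rotations at C on the released spans (each span's end-slope, ×1/EI):
  span AC: point load 36.2 at a = 8.25: Pab(L + a)/(6LEI) = 239.5/EI
  span AC: UDL 13.8: wL³/(24EI) = 765.3/EI
  span CE: triangular load, peak 36.5: 7w₀L³/(360EI) = 45.42/EI
  relative rotation θ_0 = (1005 + 45.42)/EI = 1050/EI
A unit hogging moment at C produces rotation L₁/(3EI) + L₂/(3EI) = 5/EI.
Slope continuity at C: θ_0 = M_C·5/EI, so M_C = 1050/5 = 210.1 kN·m (hogging).
Span AC, ΣM about A with M_C applied at C: R_C^{AC}·11 = 1134 + 210.1, so R_C^{AC} = 122.1 kN and R_A = 188 − 122.1 = 65.85 kN.
Span CE, ΣM about E: R_C^{CE}·4 = 97.33 + 210.1, so R_C^{CE} = 76.85 kN and R_E = 73 − 76.85 = -3.848 kN.
R_C = 122.1 + 76.85 = 199 kN.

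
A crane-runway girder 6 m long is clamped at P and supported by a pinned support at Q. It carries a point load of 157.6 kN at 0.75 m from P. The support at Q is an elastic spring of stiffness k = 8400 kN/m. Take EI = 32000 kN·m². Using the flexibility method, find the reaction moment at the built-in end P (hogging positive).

M_P = 98.03 kN·m

Release the roller at Q. Primary structure: cantilever fixed at P.
Free-end deflection of the primary structure under the applied loading (downward +):
  point load 157.6 at a = 0.75: Pa²(3L − a)/(6EI) = 254.9/EI
Flexibility coefficient — unit upward force at Q: δ_{QQ} = L³/(3EI) = 72/EI.
With EI = 32000 kN·m²: δ_0 = 0.007965 m and δ_{QQ} = 0.00225 m/kN.
Compatibility — the spring shortens by R_Q/k under the reaction it provides: δ_0 − R_Q·δ_{QQ} = R_Q/k. With 1/k = 0.000119 m/kN, R_Q = δ_0 / (δ_{QQ} + 1/k) = 0.007965 / (0.00225 + 0.000119) = 3.362 kN.
Moment equilibrium about P: M_P = Σ(load moments about P) − R_Q·L = 118.2 − 3.362×6 = 98.03 kN·m.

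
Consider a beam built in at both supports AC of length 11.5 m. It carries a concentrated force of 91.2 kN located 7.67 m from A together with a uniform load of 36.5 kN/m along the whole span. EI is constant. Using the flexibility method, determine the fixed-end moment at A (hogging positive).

M_A = 479.8 kN·m

Take the two fixed-end moments M_A, M_C as redundants; the released structure is the simple span AC.
On the primary (simply-supported) span, the end slopes from the loading are:
  at A: point load 91.2 at a = 7.67: Pab(L + b)/(6LEI) = 595.2/EI
  at C: point load 91.2 at a = 7.67: Pab(L + a)/(6LEI) = 744.3/EI
  at A: UDL 36.5: wL³/(24EI) = 2313/EI
  at C: UDL 36.5: wL³/(24EI) = 2313/EI
  θ_A0 = 2908/EI,  θ_C0 = 3057/EI
Flexibility coefficients: a unit moment at one end gives L/(3EI) there and L/(6EI) at the far end, so f₁₁ = f₂₂ = 3.833/EI and f₁₂ = f₂₁ = 1.917/EI.
Compatibility — zero rotation at each built-in end:
  3.833 M_A + 1.917 M_C = 2908
  1.917 M_A + 3.833 M_C = 3057
Solving the pair gives M_A = 479.8 kN·m and M_C = 557.6 kN·m (hogging).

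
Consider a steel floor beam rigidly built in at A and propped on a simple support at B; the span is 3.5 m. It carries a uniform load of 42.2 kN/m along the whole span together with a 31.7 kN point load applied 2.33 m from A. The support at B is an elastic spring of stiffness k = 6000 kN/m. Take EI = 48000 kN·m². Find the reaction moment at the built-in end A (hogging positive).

M_A = 171.3 kN·m

Remove the prop at B; the released (primary) structure is a cantilever built in at A.
Primary-structure tip deflection at B by superposition:
  UDL 42.2: wL⁴/(8EI) = 791.6/EI
  point load 31.7 at a = 2.33: Pa²(3L − a)/(6EI) = 234.3/EI
  δ_0 = 1026/EI
Flexibility coefficient — unit upward force at B: δ_{BB} = L³/(3EI) = 14.29/EI.
With EI = 48000 kN·m²: δ_0 = 0.021373 m and δ_{BB} = 0.000298 m/kN.
Compatibility — the spring shortens by R_B/k under the reaction it provides: δ_0 − R_B·δ_{BB} = R_B/k. With 1/k = 0.000167 m/kN, R_B = δ_0 / (δ_{BB} + 1/k) = 0.021373 / (0.000298 + 0.000167) = 46.02 kN.
Moment equilibrium about A: M_A = Σ(load moments about A) − R_B·L = 332.3 − 46.02×3.5 = 171.3 kN·m.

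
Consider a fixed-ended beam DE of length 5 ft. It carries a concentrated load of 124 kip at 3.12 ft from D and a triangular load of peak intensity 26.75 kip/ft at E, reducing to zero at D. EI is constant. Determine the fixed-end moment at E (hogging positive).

M_E = 124.2 kip·ft

Take the two fixed-end moments M_D, M_E as redundants; the released structure is the simple span DE.
End rotations of the released simple span under the applied load (×1/EI):
  at D: point load 124 at a = 3.12: Pab(L + b)/(6LEI) = 166.8/EI
  at E: point load 124 at a = 3.12: Pab(L + a)/(6LEI) = 196.9/EI
  at D: triangular load, peak 26.75: 7w₀L³/(360EI) = 65.02/EI
  at E: triangular load, peak 26.75: w₀L³/(45EI) = 74.31/EI
  θ_D0 = 231.8/EI,  θ_E0 = 271.2/EI
Flexibility coefficients: a unit moment at one end gives L/(3EI) there and L/(6EI) at the far end, so f₁₁ = f₂₂ = 1.667/EI and f₁₂ = f₂₁ = 0.8333/EI.
Compatibility — zero rotation at each built-in end:
  1.667 M_D + 0.8333 M_E = 231.8
  0.8333 M_D + 1.667 M_E = 271.2
Solving the pair gives M_D = 76.99 kip·ft and M_E = 124.2 kip·ft (hogging).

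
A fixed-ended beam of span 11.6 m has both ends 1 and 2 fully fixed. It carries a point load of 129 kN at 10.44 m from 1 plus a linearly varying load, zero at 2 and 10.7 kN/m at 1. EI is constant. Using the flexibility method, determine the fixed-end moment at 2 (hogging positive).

Release both end moments; the primary structure is a simply-supported span 12 with redundants M_1 and M_2.
Simple-span end rotations at 1 and 2 under the given loads:
  at 1: point load 129 at a = 10.44: Pab(L + b)/(6LEI) = 286.4/EI
  at 2: point load 129 at a = 10.44: Pab(L + a)/(6LEI) = 494.7/EI
  at 1: triangular load, peak 10.7: w₀L³/(45EI) = 371.1/EI
  at 2: triangular load, peak 10.7: 7w₀L³/(360EI) = 324.8/EI
  θ_10 = 657.6/EI,  θ_20 = 819.5/EI
Flexibility coefficients: a unit moment at one end gives L/(3EI) there and L/(6EI) at the far end, so f₁₁ = f₂₂ = 3.867/EI and f₁₂ = f₂₁ = 1.933/EI.
Compatibility — zero rotation at each built-in end:
  3.867 M_1 + 1.933 M_2 = 657.6
  1.933 M_1 + 3.867 M_2 = 819.5
Solving the pair gives M_1 = 85.46 kN·m and M_2 = 169.2 kN·m (hogging).

M_2 = 169.2 kN·m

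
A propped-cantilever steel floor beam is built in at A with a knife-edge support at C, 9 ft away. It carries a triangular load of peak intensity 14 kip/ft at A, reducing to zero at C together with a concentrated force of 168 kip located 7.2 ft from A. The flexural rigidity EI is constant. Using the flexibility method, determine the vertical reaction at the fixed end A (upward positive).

R_A = 100.1 kip

Take the reaction at C as the redundant and release it; the primary structure is a cantilever fixed at A.
Free-end deflection of the primary structure under the applied loading (downward +):
  triangular load, peak 14 at the fixed end: w₀L⁴/(30EI) = 3062/EI
  point load 168 at a = 7.2: Pa²(3L − a)/(6EI) = 28740/EI
  δ_0 = 31802/EI
Tip deflection under a unit load at C: L³/(3EI) = 243/EI.
The prop prevents deflection at C: R_C = δ_0/δ_{CC} = 31802/243 = 130.9 kip.
Vertical equilibrium: R_A = ΣP − R_C = 231 − 130.9 = 100.1 kip.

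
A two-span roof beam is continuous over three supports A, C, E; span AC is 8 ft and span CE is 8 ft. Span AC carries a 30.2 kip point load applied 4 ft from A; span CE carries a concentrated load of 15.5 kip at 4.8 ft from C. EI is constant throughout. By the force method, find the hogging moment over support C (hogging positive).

Insert a hinge at C; M_C is the redundant, and each span becomes simply supported.
End slopes at the hinge C, treating each span as simply supported:
  span AC: point load 30.2 at a = 4: Pab(L + a)/(6LEI) = 120.8/EI
  span CE: point load 15.5 at a = 4.8: Pab(L + b)/(6LEI) = 55.55/EI
  relative rotation θ_0 = (120.8 + 55.55)/EI = 176.4/EI
A unit hogging moment at C produces rotation L₁/(3EI) + L₂/(3EI) = 5.333/EI.
Slope continuity at C: θ_0 = M_C·5.333/EI, so M_C = 176.4/5.333 = 33.07 kip·ft (hogging).

M_C = 33.07 kip·ft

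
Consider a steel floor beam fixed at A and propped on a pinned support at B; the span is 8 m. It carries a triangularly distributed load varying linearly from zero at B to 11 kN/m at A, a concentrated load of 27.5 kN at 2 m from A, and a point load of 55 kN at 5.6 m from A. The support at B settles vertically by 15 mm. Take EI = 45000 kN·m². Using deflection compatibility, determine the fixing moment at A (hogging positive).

M_A = 174.7 kN·m

Release the roller at B. Primary structure: cantilever fixed at A.
Downward deflection at the released point B due to the loads:
  triangular load, peak 11 at the fixed end: w₀L⁴/(30EI) = 1502/EI
  point load 27.5 at a = 2: Pa²(3L − a)/(6EI) = 403.3/EI
  point load 55 at a = 5.6: Pa²(3L − a)/(6EI) = 5289/EI
  δ_0 = 7195/EI
Tip deflection under a unit load at B: L³/(3EI) = 170.7/EI.
With EI = 45000 kN·m²: δ_0 = 0.15988 m and δ_{BB} = 0.003793 m/kN.
Compatibility — the beam at B must follow the support down by 0.015 m: δ_0 − R_B·δ_{BB} = 0.015, so R_B = (0.15988 − 0.015)/0.003793 = 38.2 kN.
Moment equilibrium about A: M_A = Σ(load moments about A) − R_B·L = 480.3 − 38.2×8 = 174.7 kN·m.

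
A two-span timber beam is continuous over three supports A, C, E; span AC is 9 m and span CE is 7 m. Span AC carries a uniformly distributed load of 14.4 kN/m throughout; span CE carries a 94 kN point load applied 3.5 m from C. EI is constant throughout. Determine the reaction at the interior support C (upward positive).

R_C = 146.3 kN

Take M_C as the redundant. Released structure: two simple spans AC and CE with a hinge at C.
Rotations at C on the released spans (each span's end-slope, ×1/EI):
  span AC: UDL 14.4: wL³/(24EI) = 437.4/EI
  span CE: point load 94 at a = 3.5: Pab(L + b)/(6LEI) = 287.9/EI
  relative rotation θ_0 = (437.4 + 287.9)/EI = 725.3/EI
A unit hogging moment at C produces rotation L₁/(3EI) + L₂/(3EI) = 5.333/EI.
Compatibility: M_C·(L₁+L₂)/(3EI) = θ_0, giving M_C = 136 kN·m (hogging).
Span AC, ΣM about A with M_C applied at C: R_C^{AC}·9 = 583.2 + 136, so R_C^{AC} = 79.91 kN and R_A = 129.6 − 79.91 = 49.69 kN.
Span CE, ΣM about E: R_C^{CE}·7 = 329 + 136, so R_C^{CE} = 66.43 kN and R_E = 94 − 66.43 = 27.57 kN.
R_C = 79.91 + 66.43 = 146.3 kN.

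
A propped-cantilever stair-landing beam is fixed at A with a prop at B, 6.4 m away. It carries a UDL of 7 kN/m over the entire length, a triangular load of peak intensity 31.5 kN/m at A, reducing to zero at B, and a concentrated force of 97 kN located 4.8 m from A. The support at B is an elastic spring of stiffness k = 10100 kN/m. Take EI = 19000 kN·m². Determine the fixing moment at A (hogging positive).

M_A = 207.9 kN·m

Choose R_B as the redundant. The primary structure is the cantilever fixed at A.
Free-end deflection of the primary structure under the applied loading (downward +):
  UDL 7: wL⁴/(8EI) = 1468/EI
  triangular load, peak 31.5 at the fixed end: w₀L⁴/(30EI) = 1762/EI
  point load 97 at a = 4.8: Pa²(3L − a)/(6EI) = 5364/EI
  δ_0 = 8593/EI
Flexibility coefficient — unit upward force at B: δ_{BB} = L³/(3EI) = 87.38/EI.
With EI = 19000 kN·m²: δ_0 = 0.45228 m and δ_{BB} = 0.004599 m/kN.
Compatibility — the spring shortens by R_B/k under the reaction it provides: δ_0 − R_B·δ_{BB} = R_B/k. With 1/k = 0.000099 m/kN, R_B = δ_0 / (δ_{BB} + 1/k) = 0.45228 / (0.004599 + 0.000099) = 96.27 kN.
Moment equilibrium about A: M_A = Σ(load moments about A) − R_B·L = 824 − 96.27×6.4 = 207.9 kN·m.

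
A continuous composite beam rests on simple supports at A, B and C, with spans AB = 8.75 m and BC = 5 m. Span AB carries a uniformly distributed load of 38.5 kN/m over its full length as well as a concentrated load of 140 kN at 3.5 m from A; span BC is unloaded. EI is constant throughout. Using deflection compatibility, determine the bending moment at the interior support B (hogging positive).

Insert a hinge at B; M_B is the redundant, and each span becomes simply supported.
End slopes at the hinge B, treating each span as simply supported:
  span AB: UDL 38.5: wL³/(24EI) = 1075/EI
  span AB: point load 140 at a = 3.5: Pab(L + a)/(6LEI) = 600.2/EI
  relative rotation θ_0 = (1675 + 0)/EI = 1675/EI
A unit hogging moment at B produces rotation L₁/(3EI) + L₂/(3EI) = 4.583/EI.
Compatibility: M_B·(L₁+L₂)/(3EI) = θ_0, giving M_B = 365.4 kN·m (hogging).

M_B = 365.4 kN·m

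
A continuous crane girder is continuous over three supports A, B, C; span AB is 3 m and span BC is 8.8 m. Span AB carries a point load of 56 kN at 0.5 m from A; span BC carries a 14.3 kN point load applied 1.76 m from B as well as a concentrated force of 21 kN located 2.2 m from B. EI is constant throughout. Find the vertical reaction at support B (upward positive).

R_B = 54.22 kN

Insert a hinge at B; M_B is the redundant, and each span becomes simply supported.
End slopes at the hinge B, treating each span as simply supported:
  span AB: point load 56 at a = 0.5: Pab(L + a)/(6LEI) = 13.61/EI
  span BC: point load 14.3 at a = 1.76: Pab(L + b)/(6LEI) = 53.15/EI
  span BC: point load 21 at a = 2.2: Pab(L + b)/(6LEI) = 88.94/EI
  relative rotation θ_0 = (13.61 + 142.1)/EI = 155.7/EI
A unit hogging moment at B produces rotation L₁/(3EI) + L₂/(3EI) = 3.933/EI.
Slope continuity at B: θ_0 = M_B·3.933/EI, so M_B = 155.7/3.933 = 39.58 kN·m (hogging).
Span AB, ΣM about A with M_B applied at B: R_B^{AB}·3 = 28 + 39.58, so R_B^{AB} = 22.53 kN and R_A = 56 − 22.53 = 33.47 kN.
Span BC, ΣM about C: R_B^{BC}·8.8 = 239.3 + 39.58, so R_B^{BC} = 31.69 kN and R_C = 35.3 − 31.69 = 3.612 kN.
R_B = 22.53 + 31.69 = 54.22 kN.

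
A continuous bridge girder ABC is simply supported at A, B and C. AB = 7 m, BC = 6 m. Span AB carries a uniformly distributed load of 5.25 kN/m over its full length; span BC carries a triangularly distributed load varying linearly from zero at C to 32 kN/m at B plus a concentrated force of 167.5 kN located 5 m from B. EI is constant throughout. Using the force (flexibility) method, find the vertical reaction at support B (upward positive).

Insert a hinge at B; M_B is the redundant, and each span becomes simply supported.
Discontinuity in slope at B on the released structure — sum the simple-span end rotations:
  span AB: UDL 5.25: wL³/(24EI) = 75.03/EI
  span BC: triangular load, peak 32: w₀L³/(45EI) = 153.6/EI
  span BC: point load 167.5 at a = 5: Pab(L + b)/(6LEI) = 162.8/EI
  relative rotation θ_0 = (75.03 + 316.4)/EI = 391.5/EI
A unit hogging moment at B produces rotation L₁/(3EI) + L₂/(3EI) = 4.333/EI.
Compatibility: M_B·(L₁+L₂)/(3EI) = θ_0, giving M_B = 90.34 kN·m (hogging).
Span AB, ΣM about A with M_B applied at B: R_B^{AB}·7 = 128.6 + 90.34, so R_B^{AB} = 31.28 kN and R_A = 36.75 − 31.28 = 5.469 kN.
Span BC, ΣM about C: R_B^{BC}·6 = 551.5 + 90.34, so R_B^{BC} = 107 kN and R_C = 263.5 − 107 = 156.5 kN.
R_B = 31.28 + 107 = 138.3 kN.

R_B = 138.3 kN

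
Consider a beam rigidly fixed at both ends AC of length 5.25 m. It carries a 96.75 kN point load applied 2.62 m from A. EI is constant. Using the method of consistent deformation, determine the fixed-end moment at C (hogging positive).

Release both end moments; the primary structure is a simply-supported span AC with redundants M_A and M_C.
Simple-span end rotations at A and C under the given loads:
  at A: point load 96.75 at a = 2.62: Pab(L + b)/(6LEI) = 166.8/EI
  at C: point load 96.75 at a = 2.62: Pab(L + a)/(6LEI) = 166.6/EI
  θ_A0 = 166.8/EI,  θ_C0 = 166.6/EI
Flexibility coefficients: a unit moment at one end gives L/(3EI) there and L/(6EI) at the far end, so f₁₁ = f₂₂ = 1.75/EI and f₁₂ = f₂₁ = 0.875/EI.
Compatibility — zero rotation at each built-in end:
  1.75 M_A + 0.875 M_C = 166.8
  0.875 M_A + 1.75 M_C = 166.6
Solving the pair gives M_A = 63.61 kN·m and M_C = 63.37 kN·m (hogging).

M_C = 63.37 kN·m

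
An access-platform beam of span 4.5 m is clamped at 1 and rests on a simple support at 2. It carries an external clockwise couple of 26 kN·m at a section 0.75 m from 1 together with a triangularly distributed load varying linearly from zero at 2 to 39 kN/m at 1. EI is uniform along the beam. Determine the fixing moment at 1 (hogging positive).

Remove the prop at 2; the released (primary) structure is a cantilever built in at 1.
Deflection at 2 on the released cantilever, summing each load's contribution:
  clockwise couple 26 at a = 0.75: M₀a(2L − a)/(2EI) = 80.44/EI
  triangular load, peak 39 at the fixed end: w₀L⁴/(30EI) = 533.1/EI
  δ_0 = 613.5/EI
Tip deflection under a unit load at 2: L³/(3EI) = 30.38/EI.
The prop prevents deflection at 2: R_2 = δ_0/δ_{22} = 613.5/30.38 = 20.2 kN.
Moment equilibrium about 1: M_1 = Σ(load moments about 1) − R_2·L = 157.6 − 20.2×4.5 = 66.73 kN·m.

M_1 = 66.73 kN·m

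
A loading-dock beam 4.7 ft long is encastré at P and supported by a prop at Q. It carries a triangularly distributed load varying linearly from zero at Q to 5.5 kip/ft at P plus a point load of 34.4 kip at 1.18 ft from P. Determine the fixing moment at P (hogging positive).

Release the roller at Q. Primary structure: cantilever fixed at P.
Downward deflection at the released point Q due to the loads:
  triangular load, peak 5.5 at the fixed end: w₀L⁴/(30EI) = 89.46/EI
  point load 34.4 at a = 1.18: Pa²(3L − a)/(6EI) = 103.1/EI
  δ_0 = 192.6/EI
Flexibility coefficient — unit upward force at Q: δ_{QQ} = L³/(3EI) = 34.61/EI.
The prop prevents deflection at Q: R_Q = δ_0/δ_{QQ} = 192.6/34.61 = 5.565 kip.
Moment equilibrium about P: M_P = Σ(load moments about P) − R_Q·L = 60.84 − 5.565×4.7 = 34.68 kip·ft.

M_P = 34.68 kip·ft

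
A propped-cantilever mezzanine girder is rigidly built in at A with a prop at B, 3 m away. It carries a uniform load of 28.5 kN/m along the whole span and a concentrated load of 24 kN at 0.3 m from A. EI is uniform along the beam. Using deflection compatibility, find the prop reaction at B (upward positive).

Choose R_B as the redundant. The primary structure is the cantilever fixed at A.
Free-end deflection of the primary structure under the applied loading (downward +):
  UDL 28.5: wL⁴/(8EI) = 288.6/EI
  point load 24 at a = 0.3: Pa²(3L − a)/(6EI) = 3.132/EI
  δ_0 = 291.7/EI
Tip deflection under a unit load at B: L³/(3EI) = 9/EI.
The prop prevents deflection at B: R_B = δ_0/δ_{BB} = 291.7/9 = 32.41 kN.

R_B = 32.41 kN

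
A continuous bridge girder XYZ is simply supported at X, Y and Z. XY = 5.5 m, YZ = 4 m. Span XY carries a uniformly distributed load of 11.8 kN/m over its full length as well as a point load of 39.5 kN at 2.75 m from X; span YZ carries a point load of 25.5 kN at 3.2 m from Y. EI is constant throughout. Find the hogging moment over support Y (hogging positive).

M_Y = 53.54 kN·m

Release continuity at Y by inserting a hinge; the redundant is the internal moment M_Y. The primary structure is two simply-supported spans XY and YZ.
Discontinuity in slope at Y on the released structure — sum the simple-span end rotations:
  span XY: UDL 11.8: wL³/(24EI) = 81.8/EI
  span XY: point load 39.5 at a = 2.75: Pab(L + a)/(6LEI) = 74.68/EI
  span YZ: point load 25.5 at a = 3.2: Pab(L + b)/(6LEI) = 13.06/EI
  relative rotation θ_0 = (156.5 + 13.06)/EI = 169.5/EI
A unit hogging moment at Y produces rotation L₁/(3EI) + L₂/(3EI) = 3.167/EI.
Compatibility: M_Y·(L₁+L₂)/(3EI) = θ_0, giving M_Y = 53.54 kN·m (hogging).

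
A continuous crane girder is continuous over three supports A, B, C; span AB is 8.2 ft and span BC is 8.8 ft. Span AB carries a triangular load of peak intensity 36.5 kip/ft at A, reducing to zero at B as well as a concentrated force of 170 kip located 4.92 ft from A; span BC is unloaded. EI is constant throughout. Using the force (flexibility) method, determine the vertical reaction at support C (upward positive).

Insert a hinge at B; M_B is the redundant, and each span becomes simply supported.
Discontinuity in slope at B on the released structure — sum the simple-span end rotations:
  span AB: triangular load, peak 36.5: 7w₀L³/(360EI) = 391.3/EI
  span AB: point load 170 at a = 4.92: Pab(L + a)/(6LEI) = 731.6/EI
  relative rotation θ_0 = (1123 + 0)/EI = 1123/EI
A unit hogging moment at B produces rotation L₁/(3EI) + L₂/(3EI) = 5.667/EI.
Compatibility: M_B·(L₁+L₂)/(3EI) = θ_0, giving M_B = 198.2 kip·ft (hogging).
Span BC, ΣM about C: R_B^{BC}·8.8 = 0 + 198.2, so R_B^{BC} = 22.52 kip and R_C = 0 − 22.52 = -22.52 kip.

R_C = -22.52 kip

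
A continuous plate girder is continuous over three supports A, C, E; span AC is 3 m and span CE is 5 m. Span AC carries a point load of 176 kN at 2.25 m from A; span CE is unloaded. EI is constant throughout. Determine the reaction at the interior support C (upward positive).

R_C = 149.3 kN

Take M_C as the redundant. Released structure: two simple spans AC and CE with a hinge at C.
Rotations at C on the released spans (each span's end-slope, ×1/EI):
  span AC: point load 176 at a = 2.25: Pab(L + a)/(6LEI) = 86.62/EI
  relative rotation θ_0 = (86.62 + 0)/EI = 86.62/EI
A unit hogging moment at C produces rotation L₁/(3EI) + L₂/(3EI) = 2.667/EI.
Compatibility: M_C·(L₁+L₂)/(3EI) = θ_0, giving M_C = 32.48 kN·m (hogging).
Span AC, ΣM about A with M_C applied at C: R_C^{AC}·3 = 396 + 32.48, so R_C^{AC} = 142.8 kN and R_A = 176 − 142.8 = 33.17 kN.
Span CE, ΣM about E: R_C^{CE}·5 = 0 + 32.48, so R_C^{CE} = 6.497 kN and R_E = 0 − 6.497 = -6.497 kN.
R_C = 142.8 + 6.497 = 149.3 kN.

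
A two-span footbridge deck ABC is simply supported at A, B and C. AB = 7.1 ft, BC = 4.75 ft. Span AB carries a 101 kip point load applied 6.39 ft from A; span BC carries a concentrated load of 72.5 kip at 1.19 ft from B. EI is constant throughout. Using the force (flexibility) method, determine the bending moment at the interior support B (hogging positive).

Release continuity at B by inserting a hinge; the redundant is the internal moment M_B. The primary structure is two simply-supported spans AB and BC.
Discontinuity in slope at B on the released structure — sum the simple-span end rotations:
  span AB: point load 101 at a = 6.39: Pab(L + a)/(6LEI) = 145.1/EI
  span BC: point load 72.5 at a = 1.19: Pab(L + b)/(6LEI) = 89.56/EI
  relative rotation θ_0 = (145.1 + 89.56)/EI = 234.7/EI
A unit hogging moment at B produces rotation L₁/(3EI) + L₂/(3EI) = 3.95/EI.
Slope continuity at B: θ_0 = M_B·3.95/EI, so M_B = 234.7/3.95 = 59.41 kip·ft (hogging).

M_B = 59.41 kip·ft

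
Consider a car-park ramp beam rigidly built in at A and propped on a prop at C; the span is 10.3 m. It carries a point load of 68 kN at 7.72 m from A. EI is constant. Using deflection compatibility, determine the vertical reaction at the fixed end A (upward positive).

Release the roller at C. Primary structure: cantilever fixed at A.
Free-end deflection of the primary structure under the applied loading (downward +):
  point load 68 at a = 7.72: Pa²(3L − a)/(6EI) = 15657/EI
Flexibility coefficient — unit upward force at C: δ_{CC} = L³/(3EI) = 364.2/EI.
Compatibility at C: δ_0 − R_C·δ_{CC} = 0, so R_C = 15657/364.2 = 42.98 kN.
Vertical equilibrium: R_A = ΣP − R_C = 68 − 42.98 = 25.02 kN.

R_A = 25.02 kN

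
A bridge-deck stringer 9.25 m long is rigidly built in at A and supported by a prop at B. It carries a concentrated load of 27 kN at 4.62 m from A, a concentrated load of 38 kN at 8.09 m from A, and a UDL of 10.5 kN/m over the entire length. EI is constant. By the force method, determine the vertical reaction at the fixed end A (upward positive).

Remove the prop at B; the released (primary) structure is a cantilever built in at A.
Free-end deflection of the primary structure under the applied loading (downward +):
  point load 27 at a = 4.62: Pa²(3L − a)/(6EI) = 2222/EI
  point load 38 at a = 8.09: Pa²(3L − a)/(6EI) = 8149/EI
  UDL 10.5: wL⁴/(8EI) = 9609/EI
  δ_0 = 19980/EI
Flexibility coefficient — unit upward force at B: δ_{BB} = L³/(3EI) = 263.8/EI.
The prop prevents deflection at B: R_B = δ_0/δ_{BB} = 19980/263.8 = 75.73 kN.
Vertical equilibrium: R_A = ΣP − R_B = 162.1 − 75.73 = 86.39 kN.

R_A = 86.39 kN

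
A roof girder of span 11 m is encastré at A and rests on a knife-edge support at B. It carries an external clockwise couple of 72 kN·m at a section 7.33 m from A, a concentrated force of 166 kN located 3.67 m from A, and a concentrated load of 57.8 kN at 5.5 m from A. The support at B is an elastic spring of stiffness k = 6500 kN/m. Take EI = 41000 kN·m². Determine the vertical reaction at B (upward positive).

R_B = 50.7 kN

Choose R_B as the redundant. The primary structure is the cantilever fixed at A.
Primary-structure tip deflection at B by superposition:
  clockwise couple 72 at a = 7.33: M₀a(2L − a)/(2EI) = 3871/EI
  point load 166 at a = 3.67: Pa²(3L − a)/(6EI) = 10930/EI
  point load 57.8 at a = 5.5: Pa²(3L − a)/(6EI) = 8014/EI
  δ_0 = 22814/EI
Tip deflection under a unit load at B: L³/(3EI) = 443.7/EI.
With EI = 41000 kN·m²: δ_0 = 0.55645 m and δ_{BB} = 0.010821 m/kN.
Compatibility — the spring shortens by R_B/k under the reaction it provides: δ_0 − R_B·δ_{BB} = R_B/k. With 1/k = 0.000154 m/kN, R_B = δ_0 / (δ_{BB} + 1/k) = 0.55645 / (0.010821 + 0.000154) = 50.7 kN.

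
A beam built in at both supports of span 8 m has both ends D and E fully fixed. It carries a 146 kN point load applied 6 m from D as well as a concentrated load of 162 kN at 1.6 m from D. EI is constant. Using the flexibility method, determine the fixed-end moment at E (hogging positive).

Release both end moments; the primary structure is a simply-supported span DE with redundants M_D and M_E.
End rotations of the released simple span under the applied load (×1/EI):
  at D: point load 146 at a = 6: Pab(L + b)/(6LEI) = 365/EI
  at E: point load 146 at a = 6: Pab(L + a)/(6LEI) = 511/EI
  at D: point load 162 at a = 1.6: Pab(L + b)/(6LEI) = 497.7/EI
  at E: point load 162 at a = 1.6: Pab(L + a)/(6LEI) = 331.8/EI
  θ_D0 = 862.7/EI,  θ_E0 = 842.8/EI
Flexibility coefficients: a unit moment at one end gives L/(3EI) there and L/(6EI) at the far end, so f₁₁ = f₂₂ = 2.667/EI and f₁₂ = f₂₁ = 1.333/EI.
Compatibility — zero rotation at each built-in end:
  2.667 M_D + 1.333 M_E = 862.7
  1.333 M_D + 2.667 M_E = 842.8
Solving the pair gives M_D = 220.6 kN·m and M_E = 205.7 kN·m (hogging).

M_E = 205.7 kN·m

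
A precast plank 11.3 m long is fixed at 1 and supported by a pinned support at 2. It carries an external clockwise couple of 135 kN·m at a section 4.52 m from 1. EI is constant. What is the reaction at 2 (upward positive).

R_2 = 11.47 kN

Release the roller at 2. Primary structure: cantilever fixed at 1.
Deflection at 2 on the released cantilever, summing each load's contribution:
  clockwise couple 135 at a = 4.52: M₀a(2L − a)/(2EI) = 5516/EI
Flexibility coefficient — unit upward force at 2: δ_{22} = L³/(3EI) = 481/EI.
Compatibility at 2: δ_0 − R_2·δ_{22} = 0, so R_2 = 5516/481 = 11.47 kN.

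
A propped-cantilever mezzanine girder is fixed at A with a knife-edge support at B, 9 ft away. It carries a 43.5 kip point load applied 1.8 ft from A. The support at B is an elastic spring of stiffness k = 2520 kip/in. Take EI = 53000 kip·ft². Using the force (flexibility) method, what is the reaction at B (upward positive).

R_B = 2.419 kip

Take the reaction at B as the redundant and release it; the primary structure is a cantilever fixed at A.
Free-end deflection of the primary structure under the applied loading (downward +):
  point load 43.5 at a = 1.8: Pa²(3L − a)/(6EI) = 591.9/EI
Flexibility coefficient — unit upward force at B: δ_{BB} = L³/(3EI) = 243/EI.
With EI = 53000 kip·ft²: δ_0 = 0.011169 ft and δ_{BB} = 0.004585 ft/kip.
Compatibility — the spring shortens by R_B/k under the reaction it provides: δ_0 − R_B·δ_{BB} = R_B/k. With 1/k = 1/(2520×12) ft/kip = 0.000033 ft/kip, R_B = δ_0 / (δ_{BB} + 1/k) = 0.011169 / (0.004585 + 0.000033) = 2.419 kip.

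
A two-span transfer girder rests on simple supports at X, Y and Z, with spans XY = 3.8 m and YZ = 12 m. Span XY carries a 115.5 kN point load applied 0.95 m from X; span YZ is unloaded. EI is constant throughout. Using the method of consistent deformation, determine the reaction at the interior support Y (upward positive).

Insert a hinge at Y; M_Y is the redundant, and each span becomes simply supported.
Discontinuity in slope at Y on the released structure — sum the simple-span end rotations:
  span XY: point load 115.5 at a = 0.95: Pab(L + a)/(6LEI) = 65.15/EI
  relative rotation θ_0 = (65.15 + 0)/EI = 65.15/EI
A unit hogging moment at Y produces rotation L₁/(3EI) + L₂/(3EI) = 5.267/EI.
Slope continuity at Y: θ_0 = M_Y·5.267/EI, so M_Y = 65.15/5.267 = 12.37 kN·m (hogging).
Span XY, ΣM about X with M_Y applied at Y: R_Y^{XY}·3.8 = 109.7 + 12.37, so R_Y^{XY} = 32.13 kN and R_X = 115.5 − 32.13 = 83.37 kN.
Span YZ, ΣM about Z: R_Y^{YZ}·12 = 0 + 12.37, so R_Y^{YZ} = 1.031 kN and R_Z = 0 − 1.031 = -1.031 kN.
R_Y = 32.13 + 1.031 = 33.16 kN.

R_Y = 33.16 kN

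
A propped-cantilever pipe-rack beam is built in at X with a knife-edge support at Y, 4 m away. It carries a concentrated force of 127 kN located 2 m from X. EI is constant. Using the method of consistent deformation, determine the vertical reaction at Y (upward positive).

Take the reaction at Y as the redundant and release it; the primary structure is a cantilever fixed at X.
Free-end deflection of the primary structure under the applied loading (downward +):
  point load 127 at a = 2: Pa²(3L − a)/(6EI) = 846.7/EI
Flexibility coefficient — unit upward force at Y: δ_{YY} = L³/(3EI) = 21.33/EI.
Compatibility at Y: δ_0 − R_Y·δ_{YY} = 0, so R_Y = 846.7/21.33 = 39.69 kN.

R_Y = 39.69 kN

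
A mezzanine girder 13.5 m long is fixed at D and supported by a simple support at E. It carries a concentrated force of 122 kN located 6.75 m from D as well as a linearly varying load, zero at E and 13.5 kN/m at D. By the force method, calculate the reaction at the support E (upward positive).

Release the roller at E. Primary structure: cantilever fixed at D.
Deflection at E on the released cantilever, summing each load's contribution:
  point load 122 at a = 6.75: Pa²(3L − a)/(6EI) = 31267/EI
  triangular load, peak 13.5 at the fixed end: w₀L⁴/(30EI) = 14947/EI
  δ_0 = 46214/EI
Tip deflection under a unit load at E: L³/(3EI) = 820.1/EI.
Compatibility at E: δ_0 − R_E·δ_{EE} = 0, so R_E = 46214/820.1 = 56.35 kN.

R_E = 56.35 kN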